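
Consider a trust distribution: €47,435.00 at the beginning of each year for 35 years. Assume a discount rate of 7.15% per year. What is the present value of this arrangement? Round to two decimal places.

€647,466.00

This is an annuity due: 35 payments of €47,435.00 at the beginning of each year.
Periodic rate r = 0.0715 per year.
PV = PMT × [(1 − (1+r)^−n)/r] × (1+r) = 47,435 × [1 − (1+r)^−35] / r × (1+r) = €647,466.00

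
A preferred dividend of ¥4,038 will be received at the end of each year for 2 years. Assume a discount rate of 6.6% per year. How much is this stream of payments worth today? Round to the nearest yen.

¥7,341

This is an ordinary annuity: 2 payments of ¥4,038 at the end of each year.
Periodic rate r = 0.066 per year.
PV = PMT × [(1 − (1+r)^−n)/r] = 4,038 × [1 − (1+r)^−2] / r = ¥7,341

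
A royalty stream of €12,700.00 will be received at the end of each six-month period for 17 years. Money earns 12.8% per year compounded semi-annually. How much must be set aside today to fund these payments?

€174,360.17

This is an ordinary annuity: 34 payments of €12,700.00 at the end of each six-month period.
Periodic rate r = 0.128/2 per half-year; n is counted in half-years.
PV = PMT × [(1 − (1+r)^−n)/r] = 12,700 × [1 − (1+r)^−34] / r = €174,360.17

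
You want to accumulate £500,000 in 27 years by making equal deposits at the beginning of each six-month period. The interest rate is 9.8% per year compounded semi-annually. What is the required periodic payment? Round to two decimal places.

£1,908.19

Level annuity due; solve FV = PMT × [((1+r)^n − 1)/r] × (1+r) for PMT.
Periodic rate r = 0.098/2 per half-year; n is counted in half-years.
With n = 54: PMT = 500,000 / ([((1+r)^n − 1)/r] × (1+r)) = £1,908.19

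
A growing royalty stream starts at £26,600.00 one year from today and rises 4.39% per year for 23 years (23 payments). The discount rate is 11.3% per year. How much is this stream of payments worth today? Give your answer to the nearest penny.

Periodic rate r = 0.113 per year.
Growing ordinary annuity: PV = PMT₁ × [1 − ((1+g)/(1+r))^n] / (r − g) = 26,600 × [1 − ((1+0.0439)/(1+r))^23] / (r − 0.0439) = £296,810.08.

£296,810.08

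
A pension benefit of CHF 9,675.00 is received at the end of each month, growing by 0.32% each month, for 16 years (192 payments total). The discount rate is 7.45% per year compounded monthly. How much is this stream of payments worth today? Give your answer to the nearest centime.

CHF 1,406,182.04

Periodic rate r = 0.0745/12 per month; n is counted in months.
Growing ordinary annuity: PV = PMT₁ × [1 − ((1+g)/(1+r))^n] / (r − g) = 9,675 × [1 − ((1+0.0032)/(1+r))^192] / (r − 0.0032) = CHF 1,406,182.04.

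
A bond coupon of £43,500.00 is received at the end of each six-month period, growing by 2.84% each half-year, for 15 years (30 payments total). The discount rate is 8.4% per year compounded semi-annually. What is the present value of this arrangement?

£1,041,873.71

Periodic rate r = 0.084/2 per half-year; n is counted in half-years.
Growing ordinary annuity: PV = PMT₁ × [1 − ((1+g)/(1+r))^n] / (r − g) = 43,500 × [1 − ((1+0.0284)/(1+r))^30] / (r − 0.0284) = £1,041,873.71.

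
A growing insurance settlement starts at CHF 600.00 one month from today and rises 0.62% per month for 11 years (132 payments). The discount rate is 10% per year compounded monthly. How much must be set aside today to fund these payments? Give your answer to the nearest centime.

CHF 68,594.10

Periodic rate r = 0.1/12 per month; n is counted in months.
Growing ordinary annuity: PV = PMT₁ × [1 − ((1+g)/(1+r))^n] / (r − g) = 600 × [1 − ((1+0.0062)/(1+r))^132] / (r − 0.0062) = CHF 68,594.10.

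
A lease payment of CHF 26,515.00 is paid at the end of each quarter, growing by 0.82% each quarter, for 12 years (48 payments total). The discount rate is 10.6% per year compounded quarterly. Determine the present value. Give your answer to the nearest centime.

CHF 837,891.88

Periodic rate r = 0.106/4 per quarter; n is counted in quarters.
Growing ordinary annuity: PV = PMT₁ × [1 − ((1+g)/(1+r))^n] / (r − g) = 26,515 × [1 − ((1+0.0082)/(1+r))^48] / (r − 0.0082) = CHF 837,891.88.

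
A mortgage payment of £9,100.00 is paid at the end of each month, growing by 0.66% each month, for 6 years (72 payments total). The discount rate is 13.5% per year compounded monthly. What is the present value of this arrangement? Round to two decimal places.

Periodic rate r = 0.135/12 per month; n is counted in months.
Growing ordinary annuity: PV = PMT₁ × [1 − ((1+g)/(1+r))^n] / (r − g) = 9,100 × [1 − ((1+0.0066)/(1+r))^72] / (r − 0.0066) = £552,648.09.

£552,648.09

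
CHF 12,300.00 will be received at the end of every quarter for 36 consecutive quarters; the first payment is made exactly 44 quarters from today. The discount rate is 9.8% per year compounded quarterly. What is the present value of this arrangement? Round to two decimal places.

CHF 103,125.27

Ordinary annuity of 36 payments, first payment at period 44.
Periodic rate r = 0.098/4 per quarter; n is counted in quarters.
The ordinary-annuity PV formula values the stream one period before the first payment (period 43); discount that back 43 periods:
PV₀ = 12,300 × [1 − (1+r)^−36] / r × (1+r)^−43 = CHF 103,125.27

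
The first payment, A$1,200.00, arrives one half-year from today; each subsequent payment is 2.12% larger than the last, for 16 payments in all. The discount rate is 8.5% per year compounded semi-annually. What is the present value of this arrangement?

A$15,847.12

Periodic rate r = 0.085/2 per half-year; n is counted in half-years.
Growing ordinary annuity: PV = PMT₁ × [1 − ((1+g)/(1+r))^n] / (r − g) = 1,200 × [1 − ((1+0.0212)/(1+r))^16] / (r − 0.0212) = A$15,847.12.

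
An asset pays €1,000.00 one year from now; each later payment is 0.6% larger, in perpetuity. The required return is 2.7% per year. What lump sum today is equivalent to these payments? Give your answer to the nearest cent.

Periodic rate r = 0.027 per year.
Growing perpetuity (Gordon): PV = PMT₁ / (r − g) = 1,000 / (r − 0.006) = €47,619.05.

€47,619.05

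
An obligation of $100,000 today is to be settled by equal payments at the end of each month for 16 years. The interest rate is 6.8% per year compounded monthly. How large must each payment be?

Level ordinary annuity; solve PV = PMT × [(1 − (1+r)^−n)/r] for PMT.
Periodic rate r = 0.068/12 per month; n is counted in months.
With n = 192: PMT = 100,000 / ([(1 − (1+r)^−n)/r]) = $855.90

$855.90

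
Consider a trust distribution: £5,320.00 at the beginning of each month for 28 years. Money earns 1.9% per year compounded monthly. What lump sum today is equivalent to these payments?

£1,387,601.76

This is an annuity due: 336 payments of £5,320.00 at the beginning of each month.
Periodic rate r = 0.019/12 per month; n is counted in months.
PV = PMT × [(1 − (1+r)^−n)/r] × (1+r) = 5,320 × [1 − (1+r)^−336] / r × (1+r) = £1,387,601.76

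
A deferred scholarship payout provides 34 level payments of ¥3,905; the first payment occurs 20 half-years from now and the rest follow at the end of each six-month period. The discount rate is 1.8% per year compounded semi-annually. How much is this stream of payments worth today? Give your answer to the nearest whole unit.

¥96,106

Ordinary annuity of 34 payments, first payment at period 20.
Periodic rate r = 0.018/2 per half-year; n is counted in half-years.
The ordinary-annuity PV formula values the stream one period before the first payment (period 19); discount that back 19 periods:
PV₀ = 3,905 × [1 − (1+r)^−34] / r × (1+r)^−19 = ¥96,106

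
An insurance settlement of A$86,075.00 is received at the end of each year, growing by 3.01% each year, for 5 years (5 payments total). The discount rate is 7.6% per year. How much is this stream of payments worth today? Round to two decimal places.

A$367,277.25

Periodic rate r = 0.076 per year.
Growing ordinary annuity: PV = PMT₁ × [1 − ((1+g)/(1+r))^n] / (r − g) = 86,075 × [1 − ((1+0.0301)/(1+r))^5] / (r − 0.0301) = A$367,277.25.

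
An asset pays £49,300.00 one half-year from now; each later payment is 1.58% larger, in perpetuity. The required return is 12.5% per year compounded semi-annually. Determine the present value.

Periodic rate r = 0.125/2 per half-year.
Growing perpetuity (Gordon): PV = PMT₁ / (r − g) = 49,300 / (r − 0.0158) = £1,055,674.52.

£1,055,674.52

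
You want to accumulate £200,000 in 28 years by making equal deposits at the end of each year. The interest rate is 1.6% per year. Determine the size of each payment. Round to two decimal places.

£5,717.98

Level ordinary annuity; solve FV = PMT × [((1+r)^n − 1)/r] for PMT.
Periodic rate r = 0.016 per year.
With n = 28: PMT = 200,000 / ([((1+r)^n − 1)/r]) = £5,717.98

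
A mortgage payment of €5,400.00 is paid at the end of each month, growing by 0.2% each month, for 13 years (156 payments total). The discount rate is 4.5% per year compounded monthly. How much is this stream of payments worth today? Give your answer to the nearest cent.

€735,360.83

Periodic rate r = 0.045/12 per month; n is counted in months.
Growing ordinary annuity: PV = PMT₁ × [1 − ((1+g)/(1+r))^n] / (r − g) = 5,400 × [1 − ((1+0.002)/(1+r))^156] / (r − 0.002) = €735,360.83.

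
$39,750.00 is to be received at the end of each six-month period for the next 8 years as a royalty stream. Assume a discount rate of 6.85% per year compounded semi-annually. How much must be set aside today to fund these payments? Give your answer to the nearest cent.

This is an ordinary annuity: 16 payments of $39,750.00 at the end of each six-month period.
Periodic rate r = 0.0685/2 per half-year; n is counted in half-years.
PV = PMT × [(1 − (1+r)^−n)/r] = 39,750 × [1 − (1+r)^−16] / r = $483,460.13

$483,460.13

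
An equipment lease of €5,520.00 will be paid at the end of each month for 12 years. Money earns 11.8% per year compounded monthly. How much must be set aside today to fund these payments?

This is an ordinary annuity: 144 payments of €5,520.00 at the end of each month.
Periodic rate r = 0.118/12 per month; n is counted in months.
PV = PMT × [(1 − (1+r)^−n)/r] = 5,520 × [1 − (1+r)^−144] / r = €424,178.96

€424,178.96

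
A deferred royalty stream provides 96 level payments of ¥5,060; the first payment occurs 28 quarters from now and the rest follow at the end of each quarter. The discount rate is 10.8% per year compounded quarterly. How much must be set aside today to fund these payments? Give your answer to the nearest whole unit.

Ordinary annuity of 96 payments, first payment at period 28.
Periodic rate r = 0.108/4 per quarter; n is counted in quarters.
The ordinary-annuity PV formula values the stream one period before the first payment (period 27); discount that back 27 periods:
PV₀ = 5,060 × [1 − (1+r)^−96] / r × (1+r)^−27 = ¥84,209

¥84,209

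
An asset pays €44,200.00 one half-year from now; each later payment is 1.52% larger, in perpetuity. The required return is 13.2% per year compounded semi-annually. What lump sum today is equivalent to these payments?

Periodic rate r = 0.132/2 per half-year.
Growing perpetuity (Gordon): PV = PMT₁ / (r − g) = 44,200 / (r − 0.0152) = €870,078.74.

€870,078.74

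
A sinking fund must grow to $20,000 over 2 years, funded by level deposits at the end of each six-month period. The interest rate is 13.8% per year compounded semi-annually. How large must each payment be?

Level ordinary annuity; solve FV = PMT × [((1+r)^n − 1)/r] for PMT.
Periodic rate r = 0.138/2 per half-year; n is counted in half-years.
With n = 4: PMT = 20,000 / ([((1+r)^n − 1)/r]) = $4,511.24

$4,511.24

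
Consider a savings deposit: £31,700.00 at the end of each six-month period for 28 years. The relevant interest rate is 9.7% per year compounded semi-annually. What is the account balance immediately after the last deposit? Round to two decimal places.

This is an ordinary annuity: 56 deposits of £31,700.00 at the end of each six-month period.
Periodic rate r = 0.097/2 per half-year; n is counted in half-years.
FV = PMT × [((1+r)^n − 1)/r] = 31,700 × [(1+r)^56 − 1] / r = £8,617,888.97

£8,617,888.97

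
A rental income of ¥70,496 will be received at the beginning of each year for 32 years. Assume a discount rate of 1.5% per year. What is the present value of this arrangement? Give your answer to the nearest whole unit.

This is an annuity due: 32 payments of ¥70,496 at the beginning of each year.
Periodic rate r = 0.015 per year.
PV = PMT × [(1 − (1+r)^−n)/r] × (1+r) = 70,496 × [1 − (1+r)^−32] / r × (1+r) = ¥1,807,951

¥1,807,951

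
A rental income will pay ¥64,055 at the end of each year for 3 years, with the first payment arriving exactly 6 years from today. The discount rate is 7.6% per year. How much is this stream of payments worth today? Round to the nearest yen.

Ordinary annuity of 3 payments, first payment at period 6.
Periodic rate r = 0.076 per year.
The ordinary-annuity PV formula values the stream one period before the first payment (period 5); discount that back 5 periods:
PV₀ = 64,055 × [1 − (1+r)^−3] / r × (1+r)^−5 = ¥115,283

¥115,283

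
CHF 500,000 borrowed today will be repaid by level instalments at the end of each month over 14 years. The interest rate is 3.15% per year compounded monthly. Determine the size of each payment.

CHF 3,684.36

Level ordinary annuity; solve PV = PMT × [(1 − (1+r)^−n)/r] for PMT.
Periodic rate r = 0.0315/12 per month; n is counted in months.
With n = 168: PMT = 500,000 / ([(1 − (1+r)^−n)/r]) = CHF 3,684.36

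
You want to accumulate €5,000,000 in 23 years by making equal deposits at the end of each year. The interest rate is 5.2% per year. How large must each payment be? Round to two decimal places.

Level ordinary annuity; solve FV = PMT × [((1+r)^n − 1)/r] for PMT.
Periodic rate r = 0.052 per year.
With n = 23: PMT = 5,000,000 / ([((1+r)^n − 1)/r]) = €117,703.35

€117,703.35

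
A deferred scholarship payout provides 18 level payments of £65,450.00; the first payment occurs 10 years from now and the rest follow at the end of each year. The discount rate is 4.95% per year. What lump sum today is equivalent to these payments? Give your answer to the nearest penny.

Ordinary annuity of 18 payments, first payment at period 10.
Periodic rate r = 0.0495 per year.
The ordinary-annuity PV formula values the stream one period before the first payment (period 9); discount that back 9 periods:
PV₀ = 65,450 × [1 − (1+r)^−18] / r × (1+r)^−9 = £497,238.81

£497,238.81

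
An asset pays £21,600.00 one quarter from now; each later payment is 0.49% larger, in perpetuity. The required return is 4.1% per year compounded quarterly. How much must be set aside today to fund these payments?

£4,037,383.18

Periodic rate r = 0.041/4 per quarter.
Growing perpetuity (Gordon): PV = PMT₁ / (r − g) = 21,600 / (r − 0.0049) = £4,037,383.18.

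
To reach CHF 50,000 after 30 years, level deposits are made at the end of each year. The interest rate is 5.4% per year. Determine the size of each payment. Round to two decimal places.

CHF 702.36

Level ordinary annuity; solve FV = PMT × [((1+r)^n − 1)/r] for PMT.
Periodic rate r = 0.054 per year.
With n = 30: PMT = 50,000 / ([((1+r)^n − 1)/r]) = CHF 702.36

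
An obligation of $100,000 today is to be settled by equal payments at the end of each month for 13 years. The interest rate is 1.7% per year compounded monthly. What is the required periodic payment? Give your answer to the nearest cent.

$714.92

Level ordinary annuity; solve PV = PMT × [(1 − (1+r)^−n)/r] for PMT.
Periodic rate r = 0.017/12 per month; n is counted in months.
With n = 156: PMT = 100,000 / ([(1 − (1+r)^−n)/r]) = $714.92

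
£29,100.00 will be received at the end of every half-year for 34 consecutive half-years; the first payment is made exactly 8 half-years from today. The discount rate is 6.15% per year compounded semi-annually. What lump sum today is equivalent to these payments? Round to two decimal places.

£492,175.34

Ordinary annuity of 34 payments, first payment at period 8.
Periodic rate r = 0.0615/2 per half-year; n is counted in half-years.
The ordinary-annuity PV formula values the stream one period before the first payment (period 7); discount that back 7 periods:
PV₀ = 29,100 × [1 − (1+r)^−34] / r × (1+r)^−7 = £492,175.34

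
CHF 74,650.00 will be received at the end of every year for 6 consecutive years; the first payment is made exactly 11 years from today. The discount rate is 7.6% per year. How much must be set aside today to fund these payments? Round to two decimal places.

Ordinary annuity of 6 payments, first payment at period 11.
Periodic rate r = 0.076 per year.
The ordinary-annuity PV formula values the stream one period before the first payment (period 10); discount that back 10 periods:
PV₀ = 74,650 × [1 − (1+r)^−6] / r × (1+r)^−10 = CHF 167,922.19

CHF 167,922.19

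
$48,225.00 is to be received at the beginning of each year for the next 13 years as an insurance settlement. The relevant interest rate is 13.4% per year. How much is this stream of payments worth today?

$328,531.80

This is an annuity due: 13 payments of $48,225.00 at the beginning of each year.
Periodic rate r = 0.134 per year.
PV = PMT × [(1 − (1+r)^−n)/r] × (1+r) = 48,225 × [1 − (1+r)^−13] / r × (1+r) = $328,531.80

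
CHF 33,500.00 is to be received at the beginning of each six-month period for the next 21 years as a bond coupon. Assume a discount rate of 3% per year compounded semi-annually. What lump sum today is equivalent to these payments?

CHF 1,053,875.19

This is an annuity due: 42 payments of CHF 33,500.00 at the beginning of each six-month period.
Periodic rate r = 0.03/2 per half-year; n is counted in half-years.
PV = PMT × [(1 − (1+r)^−n)/r] × (1+r) = 33,500 × [1 − (1+r)^−42] / r × (1+r) = CHF 1,053,875.19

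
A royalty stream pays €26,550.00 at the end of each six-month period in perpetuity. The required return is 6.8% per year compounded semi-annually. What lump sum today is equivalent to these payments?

Periodic rate r = 0.068/2 per half-year.
Level perpetuity: PV = PMT / r = 26,550 / (0.068/2) = €780,882.35.

€780,882.35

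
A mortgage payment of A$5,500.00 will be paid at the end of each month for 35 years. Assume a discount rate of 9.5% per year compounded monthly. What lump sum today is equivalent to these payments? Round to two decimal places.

A$669,416.06

This is an ordinary annuity: 420 payments of A$5,500.00 at the end of each month.
Periodic rate r = 0.095/12 per month; n is counted in months.
PV = PMT × [(1 − (1+r)^−n)/r] = 5,500 × [1 − (1+r)^−420] / r = A$669,416.06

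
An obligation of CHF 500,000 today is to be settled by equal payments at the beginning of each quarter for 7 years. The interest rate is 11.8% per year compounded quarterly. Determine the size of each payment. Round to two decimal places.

CHF 25,725.09

Level annuity due; solve PV = PMT × [(1 − (1+r)^−n)/r] × (1+r) for PMT.
Periodic rate r = 0.118/4 per quarter; n is counted in quarters.
With n = 28: PMT = 500,000 / ([(1 − (1+r)^−n)/r] × (1+r)) = CHF 25,725.09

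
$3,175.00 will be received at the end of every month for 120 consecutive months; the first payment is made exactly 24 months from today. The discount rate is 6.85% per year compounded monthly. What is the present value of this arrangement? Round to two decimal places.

$241,500.72

Ordinary annuity of 120 payments, first payment at period 24.
Periodic rate r = 0.0685/12 per month; n is counted in months.
The ordinary-annuity PV formula values the stream one period before the first payment (period 23); discount that back 23 periods:
PV₀ = 3,175 × [1 − (1+r)^−120] / r × (1+r)^−23 = $241,500.72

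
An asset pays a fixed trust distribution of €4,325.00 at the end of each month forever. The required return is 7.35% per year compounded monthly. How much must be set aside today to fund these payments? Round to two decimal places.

Periodic rate r = 0.0735/12 per month.
Level perpetuity: PV = PMT / r = 4,325 / (0.0735/12) = €706,122.45.

€706,122.45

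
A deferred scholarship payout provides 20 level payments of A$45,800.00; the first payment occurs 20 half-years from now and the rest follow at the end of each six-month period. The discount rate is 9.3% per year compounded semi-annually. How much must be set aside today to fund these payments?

Ordinary annuity of 20 payments, first payment at period 20.
Periodic rate r = 0.093/2 per half-year; n is counted in half-years.
The ordinary-annuity PV formula values the stream one period before the first payment (period 19); discount that back 19 periods:
PV₀ = 45,800 × [1 − (1+r)^−20] / r × (1+r)^−19 = A$247,971.62

A$247,971.62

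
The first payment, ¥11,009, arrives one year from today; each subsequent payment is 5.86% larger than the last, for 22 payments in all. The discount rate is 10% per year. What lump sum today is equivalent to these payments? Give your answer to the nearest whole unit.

Periodic rate r = 0.1 per year.
Growing ordinary annuity: PV = PMT₁ × [1 − ((1+g)/(1+r))^n] / (r − g) = 11,009 × [1 − ((1+0.0586)/(1+r))^22] / (r − 0.0586) = ¥151,575.

¥151,575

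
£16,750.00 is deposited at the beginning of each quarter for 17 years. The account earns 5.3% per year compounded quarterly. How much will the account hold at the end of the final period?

This is an annuity due: 68 deposits of £16,750.00 at the beginning of each quarter.
Periodic rate r = 0.053/4 per quarter; n is counted in quarters.
FV = PMT × [((1+r)^n − 1)/r] × (1+r) = 16,750 × [(1+r)^68 − 1] / r × (1+r) = £1,854,154.24

£1,854,154.24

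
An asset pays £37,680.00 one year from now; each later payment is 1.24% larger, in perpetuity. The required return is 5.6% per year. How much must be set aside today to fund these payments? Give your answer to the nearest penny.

Periodic rate r = 0.056 per year.
Growing perpetuity (Gordon): PV = PMT₁ / (r − g) = 37,680 / (r − 0.0124) = £864,220.18.

£864,220.18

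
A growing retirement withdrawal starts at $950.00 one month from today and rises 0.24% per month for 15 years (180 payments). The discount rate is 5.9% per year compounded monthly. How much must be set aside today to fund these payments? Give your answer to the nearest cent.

Periodic rate r = 0.059/12 per month; n is counted in months.
Growing ordinary annuity: PV = PMT₁ × [1 − ((1+g)/(1+r))^n] / (r − g) = 950 × [1 − ((1+0.0024)/(1+r))^180] / (r − 0.0024) = $137,113.86.

$137,113.86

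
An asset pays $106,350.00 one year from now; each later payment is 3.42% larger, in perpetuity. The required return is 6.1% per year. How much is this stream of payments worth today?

Periodic rate r = 0.061 per year.
Growing perpetuity (Gordon): PV = PMT₁ / (r − g) = 106,350 / (r − 0.0342) = $3,968,283.58.

$3,968,283.58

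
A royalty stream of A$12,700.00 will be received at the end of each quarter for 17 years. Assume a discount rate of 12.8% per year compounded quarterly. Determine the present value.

A$350,269.81

This is an ordinary annuity: 68 payments of A$12,700.00 at the end of each quarter.
Periodic rate r = 0.128/4 per quarter; n is counted in quarters.
PV = PMT × [(1 − (1+r)^−n)/r] = 12,700 × [1 − (1+r)^−68] / r = A$350,269.81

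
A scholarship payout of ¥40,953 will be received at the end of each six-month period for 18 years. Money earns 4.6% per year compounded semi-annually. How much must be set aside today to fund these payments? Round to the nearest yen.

This is an ordinary annuity: 36 payments of ¥40,953 at the end of each six-month period.
Periodic rate r = 0.046/2 per half-year; n is counted in half-years.
PV = PMT × [(1 − (1+r)^−n)/r] = 40,953 × [1 − (1+r)^−36] / r = ¥995,266

¥995,266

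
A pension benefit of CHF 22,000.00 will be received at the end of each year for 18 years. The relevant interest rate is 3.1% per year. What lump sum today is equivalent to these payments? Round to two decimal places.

CHF 300,034.92

This is an ordinary annuity: 18 payments of CHF 22,000.00 at the end of each year.
Periodic rate r = 0.031 per year.
PV = PMT × [(1 − (1+r)^−n)/r] = 22,000 × [1 − (1+r)^−18] / r = CHF 300,034.92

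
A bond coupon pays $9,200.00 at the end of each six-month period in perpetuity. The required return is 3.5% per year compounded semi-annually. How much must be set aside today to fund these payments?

$525,714.29

Periodic rate r = 0.035/2 per half-year.
Level perpetuity: PV = PMT / r = 9,200 / (0.035/2) = $525,714.29.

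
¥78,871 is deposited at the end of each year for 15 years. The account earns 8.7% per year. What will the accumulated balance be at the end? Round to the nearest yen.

This is an ordinary annuity: 15 deposits of ¥78,871 at the end of each year.
Periodic rate r = 0.087 per year.
FV = PMT × [((1+r)^n − 1)/r] = 78,871 × [(1+r)^15 − 1] / r = ¥2,261,846

¥2,261,846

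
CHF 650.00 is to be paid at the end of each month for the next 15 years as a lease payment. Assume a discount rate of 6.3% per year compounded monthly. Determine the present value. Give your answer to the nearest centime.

This is an ordinary annuity: 180 payments of CHF 650.00 at the end of each month.
Periodic rate r = 0.063/12 per month; n is counted in months.
PV = PMT × [(1 − (1+r)^−n)/r] = 650 × [1 − (1+r)^−180] / r = CHF 75,568.19

CHF 75,568.19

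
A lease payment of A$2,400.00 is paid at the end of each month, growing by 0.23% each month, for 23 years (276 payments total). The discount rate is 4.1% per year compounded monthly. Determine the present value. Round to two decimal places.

A$568,662.34

Periodic rate r = 0.041/12 per month; n is counted in months.
Growing ordinary annuity: PV = PMT₁ × [1 − ((1+g)/(1+r))^n] / (r − g) = 2,400 × [1 − ((1+0.0023)/(1+r))^276] / (r − 0.0023) = A$568,662.34.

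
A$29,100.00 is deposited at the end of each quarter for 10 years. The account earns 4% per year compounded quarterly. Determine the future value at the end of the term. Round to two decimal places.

A$1,422,593.46

This is an ordinary annuity: 40 deposits of A$29,100.00 at the end of each quarter.
Periodic rate r = 0.04/4 per quarter; n is counted in quarters.
FV = PMT × [((1+r)^n − 1)/r] = 29,100 × [(1+r)^40 − 1] / r = A$1,422,593.46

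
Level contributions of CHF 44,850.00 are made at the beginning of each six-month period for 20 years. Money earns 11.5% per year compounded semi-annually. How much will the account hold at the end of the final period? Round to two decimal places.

CHF 6,894,665.09

This is an annuity due: 40 deposits of CHF 44,850.00 at the beginning of each six-month period.
Periodic rate r = 0.115/2 per half-year; n is counted in half-years.
FV = PMT × [((1+r)^n − 1)/r] × (1+r) = 44,850 × [(1+r)^40 − 1] / r × (1+r) = CHF 6,894,665.09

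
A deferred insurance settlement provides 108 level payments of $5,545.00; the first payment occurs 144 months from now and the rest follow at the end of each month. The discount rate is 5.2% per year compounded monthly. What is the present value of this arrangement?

$257,266.59

Ordinary annuity of 108 payments, first payment at period 144.
Periodic rate r = 0.052/12 per month; n is counted in months.
The ordinary-annuity PV formula values the stream one period before the first payment (period 143); discount that back 143 periods:
PV₀ = 5,545 × [1 − (1+r)^−108] / r × (1+r)^−143 = $257,266.59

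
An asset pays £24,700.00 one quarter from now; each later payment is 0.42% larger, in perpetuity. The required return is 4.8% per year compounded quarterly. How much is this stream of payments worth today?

Periodic rate r = 0.048/4 per quarter.
Growing perpetuity (Gordon): PV = PMT₁ / (r − g) = 24,700 / (r − 0.0042) = £3,166,666.67.

£3,166,666.67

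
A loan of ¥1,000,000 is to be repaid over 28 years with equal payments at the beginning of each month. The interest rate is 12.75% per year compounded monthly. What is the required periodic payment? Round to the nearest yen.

¥10,824

Level annuity due; solve PV = PMT × [(1 − (1+r)^−n)/r] × (1+r) for PMT.
Periodic rate r = 0.1275/12 per month; n is counted in months.
With n = 336: PMT = 1,000,000 / ([(1 − (1+r)^−n)/r] × (1+r)) = ¥10,824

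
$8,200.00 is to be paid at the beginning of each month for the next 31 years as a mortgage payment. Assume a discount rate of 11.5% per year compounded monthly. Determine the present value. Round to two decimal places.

$838,989.30

This is an annuity due: 372 payments of $8,200.00 at the beginning of each month.
Periodic rate r = 0.115/12 per month; n is counted in months.
PV = PMT × [(1 − (1+r)^−n)/r] × (1+r) = 8,200 × [1 − (1+r)^−372] / r × (1+r) = $838,989.30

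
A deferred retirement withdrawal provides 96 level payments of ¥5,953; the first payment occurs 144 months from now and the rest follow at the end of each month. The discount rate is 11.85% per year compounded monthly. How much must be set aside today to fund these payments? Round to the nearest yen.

¥90,311

Ordinary annuity of 96 payments, first payment at period 144.
Periodic rate r = 0.1185/12 per month; n is counted in months.
The ordinary-annuity PV formula values the stream one period before the first payment (period 143); discount that back 143 periods:
PV₀ = 5,953 × [1 − (1+r)^−96] / r × (1+r)^−143 = ¥90,311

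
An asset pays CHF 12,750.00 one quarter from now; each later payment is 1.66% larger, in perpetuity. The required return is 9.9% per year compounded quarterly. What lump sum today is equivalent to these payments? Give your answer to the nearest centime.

Periodic rate r = 0.099/4 per quarter.
Growing perpetuity (Gordon): PV = PMT₁ / (r − g) = 12,750 / (r − 0.0166) = CHF 1,564,417.18.

CHF 1,564,417.18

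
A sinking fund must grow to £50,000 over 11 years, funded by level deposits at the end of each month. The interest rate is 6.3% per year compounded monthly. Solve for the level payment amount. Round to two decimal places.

Level ordinary annuity; solve FV = PMT × [((1+r)^n − 1)/r] for PMT.
Periodic rate r = 0.063/12 per month; n is counted in months.
With n = 132: PMT = 50,000 / ([((1+r)^n − 1)/r]) = £263.53

£263.53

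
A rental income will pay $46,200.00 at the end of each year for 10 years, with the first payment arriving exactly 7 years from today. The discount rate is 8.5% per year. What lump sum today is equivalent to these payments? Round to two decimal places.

$185,804.67

Ordinary annuity of 10 payments, first payment at period 7.
Periodic rate r = 0.085 per year.
The ordinary-annuity PV formula values the stream one period before the first payment (period 6); discount that back 6 periods:
PV₀ = 46,200 × [1 − (1+r)^−10] / r × (1+r)^−6 = $185,804.67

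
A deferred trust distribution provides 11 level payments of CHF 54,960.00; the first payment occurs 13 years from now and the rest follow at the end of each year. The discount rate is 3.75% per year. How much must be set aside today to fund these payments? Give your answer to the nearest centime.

Ordinary annuity of 11 payments, first payment at period 13.
Periodic rate r = 0.0375 per year.
The ordinary-annuity PV formula values the stream one period before the first payment (period 12); discount that back 12 periods:
PV₀ = 54,960 × [1 − (1+r)^−11] / r × (1+r)^−12 = CHF 313,756.26

CHF 313,756.26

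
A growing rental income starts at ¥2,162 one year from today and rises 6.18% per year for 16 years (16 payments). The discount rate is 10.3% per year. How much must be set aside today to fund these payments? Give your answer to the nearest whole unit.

¥23,937

Periodic rate r = 0.103 per year.
Growing ordinary annuity: PV = PMT₁ × [1 − ((1+g)/(1+r))^n] / (r − g) = 2,162 × [1 − ((1+0.0618)/(1+r))^16] / (r − 0.0618) = ¥23,937.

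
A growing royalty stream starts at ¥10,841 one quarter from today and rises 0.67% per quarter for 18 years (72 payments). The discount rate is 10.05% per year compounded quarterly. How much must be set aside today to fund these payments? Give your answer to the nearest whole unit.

¥428,968

Periodic rate r = 0.1005/4 per quarter; n is counted in quarters.
Growing ordinary annuity: PV = PMT₁ × [1 − ((1+g)/(1+r))^n] / (r − g) = 10,841 × [1 − ((1+0.0067)/(1+r))^72] / (r − 0.0067) = ¥428,968.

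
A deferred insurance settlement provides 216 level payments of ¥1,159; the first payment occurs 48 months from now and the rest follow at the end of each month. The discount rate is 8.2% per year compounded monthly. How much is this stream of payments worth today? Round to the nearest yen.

¥94,865

Ordinary annuity of 216 payments, first payment at period 48.
Periodic rate r = 0.082/12 per month; n is counted in months.
The ordinary-annuity PV formula values the stream one period before the first payment (period 47); discount that back 47 periods:
PV₀ = 1,159 × [1 − (1+r)^−216] / r × (1+r)^−47 = ¥94,865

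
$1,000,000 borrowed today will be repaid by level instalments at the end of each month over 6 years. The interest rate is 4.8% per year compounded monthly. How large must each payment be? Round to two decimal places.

Level ordinary annuity; solve PV = PMT × [(1 − (1+r)^−n)/r] for PMT.
Periodic rate r = 0.048/12 per month; n is counted in months.
With n = 72: PMT = 1,000,000 / ([(1 − (1+r)^−n)/r]) = $16,012.33

$16,012.33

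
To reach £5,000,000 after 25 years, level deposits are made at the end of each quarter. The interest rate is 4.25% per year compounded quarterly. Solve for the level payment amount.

Level ordinary annuity; solve FV = PMT × [((1+r)^n − 1)/r] for PMT.
Periodic rate r = 0.0425/4 per quarter; n is counted in quarters.
With n = 100: PMT = 5,000,000 / ([((1+r)^n − 1)/r]) = £28,296.76

£28,296.76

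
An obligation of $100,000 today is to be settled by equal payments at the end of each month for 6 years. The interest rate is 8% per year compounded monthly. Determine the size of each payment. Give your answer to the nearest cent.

Level ordinary annuity; solve PV = PMT × [(1 − (1+r)^−n)/r] for PMT.
Periodic rate r = 0.08/12 per month; n is counted in months.
With n = 72: PMT = 100,000 / ([(1 − (1+r)^−n)/r]) = $1,753.32

$1,753.32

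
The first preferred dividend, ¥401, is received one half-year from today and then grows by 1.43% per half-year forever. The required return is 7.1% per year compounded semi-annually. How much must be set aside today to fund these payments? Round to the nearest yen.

Periodic rate r = 0.071/2 per half-year.
Growing perpetuity (Gordon): PV = PMT₁ / (r − g) = 401 / (r − 0.0143) = ¥18,915.

¥18,915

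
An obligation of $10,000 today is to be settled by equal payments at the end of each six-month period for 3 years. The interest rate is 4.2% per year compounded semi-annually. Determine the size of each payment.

$1,791.29

Level ordinary annuity; solve PV = PMT × [(1 − (1+r)^−n)/r] for PMT.
Periodic rate r = 0.042/2 per half-year; n is counted in half-years.
With n = 6: PMT = 10,000 / ([(1 − (1+r)^−n)/r]) = $1,791.29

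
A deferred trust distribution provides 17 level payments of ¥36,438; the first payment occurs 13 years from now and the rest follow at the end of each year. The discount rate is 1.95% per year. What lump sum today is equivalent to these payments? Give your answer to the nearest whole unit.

Ordinary annuity of 17 payments, first payment at period 13.
Periodic rate r = 0.0195 per year.
The ordinary-annuity PV formula values the stream one period before the first payment (period 12); discount that back 12 periods:
PV₀ = 36,438 × [1 − (1+r)^−17] / r × (1+r)^−12 = ¥414,776

¥414,776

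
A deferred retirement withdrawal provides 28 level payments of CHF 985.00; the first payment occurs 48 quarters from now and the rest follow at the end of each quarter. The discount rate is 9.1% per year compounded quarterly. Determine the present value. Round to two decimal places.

CHF 7,029.38

Ordinary annuity of 28 payments, first payment at period 48.
Periodic rate r = 0.091/4 per quarter; n is counted in quarters.
The ordinary-annuity PV formula values the stream one period before the first payment (period 47); discount that back 47 periods:
PV₀ = 985 × [1 − (1+r)^−28] / r × (1+r)^−47 = CHF 7,029.38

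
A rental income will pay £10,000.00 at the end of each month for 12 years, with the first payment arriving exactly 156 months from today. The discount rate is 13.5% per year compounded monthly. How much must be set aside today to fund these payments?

£125,611.44

Ordinary annuity of 144 payments, first payment at period 156.
Periodic rate r = 0.135/12 per month; n is counted in months.
The ordinary-annuity PV formula values the stream one period before the first payment (period 155); discount that back 155 periods:
PV₀ = 10,000 × [1 − (1+r)^−144] / r × (1+r)^−155 = £125,611.44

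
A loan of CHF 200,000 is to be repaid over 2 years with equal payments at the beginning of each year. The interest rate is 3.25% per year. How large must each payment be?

Level annuity due; solve PV = PMT × [(1 − (1+r)^−n)/r] × (1+r) for PMT.
Periodic rate r = 0.0325 per year.
With n = 2: PMT = 200,000 / ([(1 − (1+r)^−n)/r] × (1+r)) = CHF 101,599.02

CHF 101,599.02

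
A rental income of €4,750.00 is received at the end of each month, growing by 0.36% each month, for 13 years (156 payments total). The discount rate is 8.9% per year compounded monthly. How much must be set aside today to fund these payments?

Periodic rate r = 0.089/12 per month; n is counted in months.
Growing ordinary annuity: PV = PMT₁ × [1 − ((1+g)/(1+r))^n] / (r − g) = 4,750 × [1 − ((1+0.0036)/(1+r))^156] / (r − 0.0036) = €556,132.28.

€556,132.28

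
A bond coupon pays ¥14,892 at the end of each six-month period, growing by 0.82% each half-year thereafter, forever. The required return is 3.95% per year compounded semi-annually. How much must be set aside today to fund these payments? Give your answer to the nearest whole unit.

¥1,289,351

Periodic rate r = 0.0395/2 per half-year.
Growing perpetuity (Gordon): PV = PMT₁ / (r − g) = 14,892 / (r − 0.0082) = ¥1,289,351.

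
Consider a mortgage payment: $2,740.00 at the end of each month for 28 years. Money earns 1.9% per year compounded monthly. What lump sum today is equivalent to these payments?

$713,537.30

This is an ordinary annuity: 336 payments of $2,740.00 at the end of each month.
Periodic rate r = 0.019/12 per month; n is counted in months.
PV = PMT × [(1 − (1+r)^−n)/r] = 2,740 × [1 − (1+r)^−336] / r = $713,537.30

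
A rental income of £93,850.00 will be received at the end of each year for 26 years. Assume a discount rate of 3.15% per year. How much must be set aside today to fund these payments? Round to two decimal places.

£1,649,144.44

This is an ordinary annuity: 26 payments of £93,850.00 at the end of each year.
Periodic rate r = 0.0315 per year.
PV = PMT × [(1 − (1+r)^−n)/r] = 93,850 × [1 − (1+r)^−26] / r = £1,649,144.44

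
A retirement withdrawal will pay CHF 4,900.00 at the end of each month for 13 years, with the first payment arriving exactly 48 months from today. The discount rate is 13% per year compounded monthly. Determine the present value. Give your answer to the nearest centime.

Ordinary annuity of 156 payments, first payment at period 48.
Periodic rate r = 0.13/12 per month; n is counted in months.
The ordinary-annuity PV formula values the stream one period before the first payment (period 47); discount that back 47 periods:
PV₀ = 4,900 × [1 − (1+r)^−156] / r × (1+r)^−47 = CHF 221,824.93

CHF 221,824.93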